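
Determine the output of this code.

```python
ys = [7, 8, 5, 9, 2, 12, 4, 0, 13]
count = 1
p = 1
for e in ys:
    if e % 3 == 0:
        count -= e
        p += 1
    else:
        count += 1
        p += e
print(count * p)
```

e=7: not %3==0, count = 1+1 = 2; p=8
e=8: not %3==0, count = 2+1 = 3; p=16
e=5: not %3==0, count = 3+1 = 4; p=21
e=9: %3==0, count = 4-9 = -5; p=22
e=2: not %3==0, count = (-5)+1 = -4; p=24
e=12: %3==0, count = (-4)-12 = -16; p=25
e=4: not %3==0, count = (-16)+1 = -15; p=29
e=0: %3==0, count = (-15)-0 = -15; p=30
e=13: not %3==0, count = (-15)+1 = -14; p=43
count*p = (-14)*43 = -602

-602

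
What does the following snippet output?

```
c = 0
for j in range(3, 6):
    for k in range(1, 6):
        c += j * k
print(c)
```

180

j=3,k=1: c = 0+3 = 3
j=3,k=2: c = 3+6 = 9
j=3,k=3: c = 9+9 = 18
j=3,k=4: c = 18+12 = 30
j=3,k=5: c = 30+15 = 45
j=4,k=1: c = 45+4 = 49
j=4,k=2: c = 49+8 = 57
j=4,k=3: c = 57+12 = 69
j=4,k=4: c = 69+16 = 85
j=4,k=5: c = 85+20 = 105
j=5,k=1: c = 105+5 = 110
j=5,k=2: c = 110+10 = 120
j=5,k=3: c = 120+15 = 135
j=5,k=4: c = 135+20 = 155
j=5,k=5: c = 155+25 = 180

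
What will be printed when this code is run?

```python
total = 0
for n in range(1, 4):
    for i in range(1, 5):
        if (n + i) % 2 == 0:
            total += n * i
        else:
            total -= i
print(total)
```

n=1,i=1: even sum, total = 0+1 = 1
n=1,i=2: odd sum, total = 1-2 = -1
n=1,i=3: even sum, total = (-1)+3 = 2
n=1,i=4: odd sum, total = 2-4 = -2
n=2,i=1: odd sum, total = (-2)-1 = -3
n=2,i=2: even sum, total = (-3)+4 = 1
n=2,i=3: odd sum, total = 1-3 = -2
n=2,i=4: even sum, total = (-2)+8 = 6
n=3,i=1: even sum, total = 6+3 = 9
n=3,i=2: odd sum, total = 9-2 = 7
n=3,i=3: even sum, total = 7+9 = 16
n=3,i=4: odd sum, total = 16-4 = 12

12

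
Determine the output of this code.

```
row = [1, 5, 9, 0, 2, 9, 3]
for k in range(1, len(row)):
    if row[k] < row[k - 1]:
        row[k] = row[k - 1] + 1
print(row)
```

k=1: 5>=1, unchanged → [1, 5, 9, 0, 2, 9, 3]
k=2: 9>=5, unchanged → [1, 5, 9, 0, 2, 9, 3]
k=3: 0<9, row[3] = 9+1 = 10 → [1, 5, 9, 10, 2, 9, 3]
k=4: 2<10, row[4] = 10+1 = 11 → [1, 5, 9, 10, 11, 9, 3]
k=5: 9<11, row[5] = 11+1 = 12 → [1, 5, 9, 10, 11, 12, 3]
k=6: 3<12, row[6] = 12+1 = 13 → [1, 5, 9, 10, 11, 12, 13]

[1, 5, 9, 10, 11, 12, 13]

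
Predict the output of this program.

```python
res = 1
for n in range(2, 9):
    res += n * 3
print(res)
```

106

n=2: res = 1+2*3 = 7
n=3: res = 7+3*3 = 16
n=4: res = 16+4*3 = 28
n=5: res = 28+5*3 = 43
n=6: res = 43+6*3 = 61
n=7: res = 61+7*3 = 82
n=8: res = 82+8*3 = 106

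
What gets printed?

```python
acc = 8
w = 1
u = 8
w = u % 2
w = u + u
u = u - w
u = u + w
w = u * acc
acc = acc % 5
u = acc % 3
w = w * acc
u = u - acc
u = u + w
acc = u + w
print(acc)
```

381

w = 8%2 = 0
w = 8+8 = 16
u = 8-16 = -8
u = (-8)+16 = 8
w = 8*8 = 64
acc = 8%5 = 3
u = 3%3 = 0
w = 64*3 = 192
u = 0-3 = -3
u = (-3)+192 = 189
acc = 189+192 = 381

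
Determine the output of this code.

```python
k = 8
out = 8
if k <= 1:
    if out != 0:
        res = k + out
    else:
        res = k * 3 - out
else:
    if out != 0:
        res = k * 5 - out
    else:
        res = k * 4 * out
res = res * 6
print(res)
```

192

k=8, out=8
k <= 1 is False; out != 0 is True
→ res = k * 5 - out = 32
res = 32*6 = 192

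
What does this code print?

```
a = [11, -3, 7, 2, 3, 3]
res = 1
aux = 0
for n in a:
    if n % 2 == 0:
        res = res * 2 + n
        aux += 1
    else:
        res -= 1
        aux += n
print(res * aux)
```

-88

n=11: not even, res = 1-1 = 0; aux=11
n=-3: not even, res = 0-1 = -1; aux=8
n=7: not even, res = (-1)-1 = -2; aux=15
n=2: even, res = (-2)*2+2 = -2; aux=16
n=3: not even, res = (-2)-1 = -3; aux=19
n=3: not even, res = (-3)-1 = -4; aux=22
res*aux = (-4)*22 = -88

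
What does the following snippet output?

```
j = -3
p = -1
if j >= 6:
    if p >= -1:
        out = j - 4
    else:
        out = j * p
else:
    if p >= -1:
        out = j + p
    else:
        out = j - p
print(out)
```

j=-3, p=-1
j >= 6 is False; p >= -1 is True
→ out = j + p = -4

-4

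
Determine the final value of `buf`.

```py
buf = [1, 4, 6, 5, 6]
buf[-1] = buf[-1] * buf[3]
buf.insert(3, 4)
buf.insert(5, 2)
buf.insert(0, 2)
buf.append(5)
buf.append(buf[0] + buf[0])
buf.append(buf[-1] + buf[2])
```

buf[-1] = buf[-1]*buf[3] = 6*5 = 30 → [1, 4, 6, 5, 30]
insert 4 at 3 → [1, 4, 6, 4, 5, 30]
insert 2 at 5 → [1, 4, 6, 4, 5, 2, 30]
insert 2 at 0 → [2, 1, 4, 6, 4, 5, 2, 30]
append 5 → [2, 1, 4, 6, 4, 5, 2, 30, 5]
append buf[0]+buf[0] = 2+2 = 4 → [2, 1, 4, 6, 4, 5, 2, 30, 5, 4]
append buf[-1]+buf[2] = 4+4 = 8 → [2, 1, 4, 6, 4, 5, 2, 30, 5, 4, 8]

[2, 1, 4, 6, 4, 5, 2, 30, 5, 4, 8]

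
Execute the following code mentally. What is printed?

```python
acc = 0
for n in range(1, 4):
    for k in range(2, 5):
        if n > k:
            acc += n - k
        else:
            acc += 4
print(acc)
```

n=1,k=2: not 1>2, acc = 0+4 = 4
n=1,k=3: not 1>3, acc = 4+4 = 8
n=1,k=4: not 1>4, acc = 8+4 = 12
n=2,k=2: not 2>2, acc = 12+4 = 16
n=2,k=3: not 2>3, acc = 16+4 = 20
n=2,k=4: not 2>4, acc = 20+4 = 24
n=3,k=2: 3>2, acc = 24+1 = 25
n=3,k=3: not 3>3, acc = 25+4 = 29
n=3,k=4: not 3>4, acc = 29+4 = 33

33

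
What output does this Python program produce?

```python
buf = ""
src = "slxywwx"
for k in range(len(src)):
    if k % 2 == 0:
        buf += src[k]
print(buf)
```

sxwx

k=0: add 's' → 's'
k=1: skip
k=2: add 'x' → 'sx'
k=3: skip
k=4: add 'w' → 'sxw'
k=5: skip
k=6: add 'x' → 'sxwx'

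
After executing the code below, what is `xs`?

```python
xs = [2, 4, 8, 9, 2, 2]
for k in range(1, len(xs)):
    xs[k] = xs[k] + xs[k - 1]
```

[2, 6, 14, 23, 25, 27]

k=1: xs[1] = 4+2 = 6 → [2, 6, 8, 9, 2, 2]
k=2: xs[2] = 8+6 = 14 → [2, 6, 14, 9, 2, 2]
k=3: xs[3] = 9+14 = 23 → [2, 6, 14, 23, 2, 2]
k=4: xs[4] = 2+23 = 25 → [2, 6, 14, 23, 25, 2]
k=5: xs[5] = 2+25 = 27 → [2, 6, 14, 23, 25, 27]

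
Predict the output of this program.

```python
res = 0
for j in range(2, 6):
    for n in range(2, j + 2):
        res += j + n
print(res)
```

102

j=2,n=2: res = 0+4 = 4
j=2,n=3: res = 4+5 = 9
j=3,n=2: res = 9+5 = 14
j=3,n=3: res = 14+6 = 20
j=3,n=4: res = 20+7 = 27
j=4,n=2: res = 27+6 = 33
j=4,n=3: res = 33+7 = 40
j=4,n=4: res = 40+8 = 48
j=4,n=5: res = 48+9 = 57
j=5,n=2: res = 57+7 = 64
j=5,n=3: res = 64+8 = 72
j=5,n=4: res = 72+9 = 81
j=5,n=5: res = 81+10 = 91
j=5,n=6: res = 91+11 = 102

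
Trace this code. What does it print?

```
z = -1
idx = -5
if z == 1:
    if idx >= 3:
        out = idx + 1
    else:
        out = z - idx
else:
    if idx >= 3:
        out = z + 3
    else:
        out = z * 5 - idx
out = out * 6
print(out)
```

0

z=-1, idx=-5
z == 1 is False; idx >= 3 is False
→ out = z * 5 - idx = 0
out = 0*6 = 0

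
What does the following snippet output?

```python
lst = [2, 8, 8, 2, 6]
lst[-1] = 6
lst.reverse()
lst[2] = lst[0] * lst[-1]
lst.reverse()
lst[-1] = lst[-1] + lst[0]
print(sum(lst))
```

lst[-1] = 6 → [2, 8, 8, 2, 6]
reverse → [6, 2, 8, 8, 2]
lst[2] = lst[0]*lst[-1] = 6*2 = 12 → [6, 2, 12, 8, 2]
reverse → [2, 8, 12, 2, 6]
lst[-1] = lst[-1]+lst[0] = 6+2 = 8 → [2, 8, 12, 2, 8]
sum = 32

32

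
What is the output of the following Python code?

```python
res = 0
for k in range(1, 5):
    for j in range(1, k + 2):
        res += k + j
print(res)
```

k=1,j=1: res = 0+2 = 2
k=1,j=2: res = 2+3 = 5
k=2,j=1: res = 5+3 = 8
k=2,j=2: res = 8+4 = 12
k=2,j=3: res = 12+5 = 17
k=3,j=1: res = 17+4 = 21
k=3,j=2: res = 21+5 = 26
k=3,j=3: res = 26+6 = 32
k=3,j=4: res = 32+7 = 39
k=4,j=1: res = 39+5 = 44
k=4,j=2: res = 44+6 = 50
k=4,j=3: res = 50+7 = 57
k=4,j=4: res = 57+8 = 65
k=4,j=5: res = 65+9 = 74

74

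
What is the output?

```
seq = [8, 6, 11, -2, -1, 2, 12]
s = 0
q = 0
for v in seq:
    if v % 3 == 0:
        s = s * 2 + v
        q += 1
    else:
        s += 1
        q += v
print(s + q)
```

56

v=8: not %3==0, s = 0+1 = 1; q=8
v=6: %3==0, s = 1*2+6 = 8; q=9
v=11: not %3==0, s = 8+1 = 9; q=20
v=-2: not %3==0, s = 9+1 = 10; q=18
v=-1: not %3==0, s = 10+1 = 11; q=17
v=2: not %3==0, s = 11+1 = 12; q=19
v=12: %3==0, s = 12*2+12 = 36; q=20
s+q = 36+20 = 56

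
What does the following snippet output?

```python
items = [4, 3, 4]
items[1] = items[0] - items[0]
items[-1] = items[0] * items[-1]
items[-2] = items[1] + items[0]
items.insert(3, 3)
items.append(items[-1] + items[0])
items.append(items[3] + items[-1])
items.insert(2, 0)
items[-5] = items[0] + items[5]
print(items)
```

[4, 4, 11, 16, 3, 7, 10]

items[1] = items[0]-items[0] = 4-4 = 0 → [4, 0, 4]
items[-1] = items[0]*items[-1] = 4*4 = 16 → [4, 0, 16]
items[-2] = items[1]+items[0] = 0+4 = 4 → [4, 4, 16]
insert 3 at 3 → [4, 4, 16, 3]
append items[-1]+items[0] = 3+4 = 7 → [4, 4, 16, 3, 7]
append items[3]+items[-1] = 3+7 = 10 → [4, 4, 16, 3, 7, 10]
insert 0 at 2 → [4, 4, 0, 16, 3, 7, 10]
items[-5] = items[0]+items[5] = 4+7 = 11 → [4, 4, 11, 16, 3, 7, 10]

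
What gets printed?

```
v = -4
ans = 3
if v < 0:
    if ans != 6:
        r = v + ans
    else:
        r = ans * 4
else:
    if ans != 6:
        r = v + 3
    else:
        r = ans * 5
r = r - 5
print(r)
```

-6

v=-4, ans=3
v < 0 is True; ans != 6 is True
→ r = v + ans = -1
r = (-1)-5 = -6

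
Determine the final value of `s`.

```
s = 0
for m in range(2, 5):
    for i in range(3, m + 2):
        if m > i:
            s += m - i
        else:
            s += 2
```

m=2,i=3: not 2>3, s = 0+2 = 2
m=3,i=3: not 3>3, s = 2+2 = 4
m=3,i=4: not 3>4, s = 4+2 = 6
m=4,i=3: 4>3, s = 6+1 = 7
m=4,i=4: not 4>4, s = 7+2 = 9
m=4,i=5: not 4>5, s = 9+2 = 11

11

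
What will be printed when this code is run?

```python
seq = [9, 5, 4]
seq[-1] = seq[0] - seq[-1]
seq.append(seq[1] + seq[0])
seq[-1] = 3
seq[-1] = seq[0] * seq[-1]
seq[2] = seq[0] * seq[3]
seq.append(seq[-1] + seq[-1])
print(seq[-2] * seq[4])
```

seq[-1] = seq[0]-seq[-1] = 9-4 = 5 → [9, 5, 5]
append seq[1]+seq[0] = 5+9 = 14 → [9, 5, 5, 14]
seq[-1] = 3 → [9, 5, 5, 3]
seq[-1] = seq[0]*seq[-1] = 9*3 = 27 → [9, 5, 5, 27]
seq[2] = seq[0]*seq[3] = 9*27 = 243 → [9, 5, 243, 27]
append seq[-1]+seq[-1] = 27+27 = 54 → [9, 5, 243, 27, 54]
seq[-2]*seq[4] = 27*54 = 1458

1458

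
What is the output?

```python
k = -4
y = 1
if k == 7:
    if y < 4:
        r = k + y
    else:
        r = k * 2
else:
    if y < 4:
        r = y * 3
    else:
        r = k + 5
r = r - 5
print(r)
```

k=-4, y=1
k == 7 is False; y < 4 is True
→ r = y * 3 = 3
r = 3-5 = -2

-2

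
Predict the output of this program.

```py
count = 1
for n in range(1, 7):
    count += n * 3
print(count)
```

64

n=1: count = 1+1*3 = 4
n=2: count = 4+2*3 = 10
n=3: count = 10+3*3 = 19
n=4: count = 19+4*3 = 31
n=5: count = 31+5*3 = 46
n=6: count = 46+6*3 = 64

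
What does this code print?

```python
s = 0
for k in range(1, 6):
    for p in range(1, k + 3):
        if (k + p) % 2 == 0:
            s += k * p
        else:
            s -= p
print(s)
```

138

k=1,p=1: even sum, s = 0+1 = 1
k=1,p=2: odd sum, s = 1-2 = -1
k=1,p=3: even sum, s = (-1)+3 = 2
k=2,p=1: odd sum, s = 2-1 = 1
k=2,p=2: even sum, s = 1+4 = 5
k=2,p=3: odd sum, s = 5-3 = 2
k=2,p=4: even sum, s = 2+8 = 10
k=3,p=1: even sum, s = 10+3 = 13
k=3,p=2: odd sum, s = 13-2 = 11
k=3,p=3: even sum, s = 11+9 = 20
k=3,p=4: odd sum, s = 20-4 = 16
k=3,p=5: even sum, s = 16+15 = 31
k=4,p=1: odd sum, s = 31-1 = 30
k=4,p=2: even sum, s = 30+8 = 38
k=4,p=3: odd sum, s = 38-3 = 35
k=4,p=4: even sum, s = 35+16 = 51
k=4,p=5: odd sum, s = 51-5 = 46
k=4,p=6: even sum, s = 46+24 = 70
k=5,p=1: even sum, s = 70+5 = 75
k=5,p=2: odd sum, s = 75-2 = 73
k=5,p=3: even sum, s = 73+15 = 88
k=5,p=4: odd sum, s = 88-4 = 84
k=5,p=5: even sum, s = 84+25 = 109
k=5,p=6: odd sum, s = 109-6 = 103
k=5,p=7: even sum, s = 103+35 = 138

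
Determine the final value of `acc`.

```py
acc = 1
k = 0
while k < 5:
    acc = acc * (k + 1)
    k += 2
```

15

k=0: acc = 1*1 = 1
k=2: acc = 1*3 = 3
k=4: acc = 3*5 = 15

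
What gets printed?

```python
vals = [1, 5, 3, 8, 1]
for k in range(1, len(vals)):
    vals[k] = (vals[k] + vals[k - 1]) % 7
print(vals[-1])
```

k=1: vals[1] = (5+1)%7 = 6 → [1, 6, 3, 8, 1]
k=2: vals[2] = (3+6)%7 = 2 → [1, 6, 2, 8, 1]
k=3: vals[3] = (8+2)%7 = 3 → [1, 6, 2, 3, 1]
k=4: vals[4] = (1+3)%7 = 4 → [1, 6, 2, 3, 4]

4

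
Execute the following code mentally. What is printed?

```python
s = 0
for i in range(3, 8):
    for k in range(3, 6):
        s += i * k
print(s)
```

i=3,k=3: s = 0+9 = 9
i=3,k=4: s = 9+12 = 21
i=3,k=5: s = 21+15 = 36
i=4,k=3: s = 36+12 = 48
i=4,k=4: s = 48+16 = 64
i=4,k=5: s = 64+20 = 84
i=5,k=3: s = 84+15 = 99
i=5,k=4: s = 99+20 = 119
i=5,k=5: s = 119+25 = 144
i=6,k=3: s = 144+18 = 162
i=6,k=4: s = 162+24 = 186
i=6,k=5: s = 186+30 = 216
i=7,k=3: s = 216+21 = 237
i=7,k=4: s = 237+28 = 265
i=7,k=5: s = 265+35 = 300

300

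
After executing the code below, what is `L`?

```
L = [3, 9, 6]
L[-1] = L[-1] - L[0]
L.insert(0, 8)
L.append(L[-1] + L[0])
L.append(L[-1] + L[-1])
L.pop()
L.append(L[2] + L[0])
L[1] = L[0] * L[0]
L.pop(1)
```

[8, 9, 3, 11, 17]

L[-1] = L[-1]-L[0] = 6-3 = 3 → [3, 9, 3]
insert 8 at 0 → [8, 3, 9, 3]
append L[-1]+L[0] = 3+8 = 11 → [8, 3, 9, 3, 11]
append L[-1]+L[-1] = 11+11 = 22 → [8, 3, 9, 3, 11, 22]
pop() removes 22 → [8, 3, 9, 3, 11]
append L[2]+L[0] = 9+8 = 17 → [8, 3, 9, 3, 11, 17]
L[1] = L[0]*L[0] = 8*8 = 64 → [8, 64, 9, 3, 11, 17]
pop(1) removes 64 → [8, 9, 3, 11, 17]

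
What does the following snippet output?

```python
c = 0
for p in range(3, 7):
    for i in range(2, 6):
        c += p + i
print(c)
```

128

p=3,i=2: c = 0+5 = 5
p=3,i=3: c = 5+6 = 11
p=3,i=4: c = 11+7 = 18
p=3,i=5: c = 18+8 = 26
p=4,i=2: c = 26+6 = 32
p=4,i=3: c = 32+7 = 39
p=4,i=4: c = 39+8 = 47
p=4,i=5: c = 47+9 = 56
p=5,i=2: c = 56+7 = 63
p=5,i=3: c = 63+8 = 71
p=5,i=4: c = 71+9 = 80
p=5,i=5: c = 80+10 = 90
p=6,i=2: c = 90+8 = 98
p=6,i=3: c = 98+9 = 107
p=6,i=4: c = 107+10 = 117
p=6,i=5: c = 117+11 = 128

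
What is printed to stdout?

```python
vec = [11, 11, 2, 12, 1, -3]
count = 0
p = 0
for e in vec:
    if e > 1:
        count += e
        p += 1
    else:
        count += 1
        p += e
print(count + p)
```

e=11: >1, count = 0+11 = 11; p=1
e=11: >1, count = 11+11 = 22; p=2
e=2: >1, count = 22+2 = 24; p=3
e=12: >1, count = 24+12 = 36; p=4
e=1: not >1, count = 36+1 = 37; p=5
e=-3: not >1, count = 37+1 = 38; p=2
count+p = 38+2 = 40

40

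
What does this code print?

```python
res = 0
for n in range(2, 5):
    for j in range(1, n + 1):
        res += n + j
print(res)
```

48

n=2,j=1: res = 0+3 = 3
n=2,j=2: res = 3+4 = 7
n=3,j=1: res = 7+4 = 11
n=3,j=2: res = 11+5 = 16
n=3,j=3: res = 16+6 = 22
n=4,j=1: res = 22+5 = 27
n=4,j=2: res = 27+6 = 33
n=4,j=3: res = 33+7 = 40
n=4,j=4: res = 40+8 = 48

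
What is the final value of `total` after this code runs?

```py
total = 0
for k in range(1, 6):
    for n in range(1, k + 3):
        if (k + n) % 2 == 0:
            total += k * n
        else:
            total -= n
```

k=1,n=1: even sum, total = 0+1 = 1
k=1,n=2: odd sum, total = 1-2 = -1
k=1,n=3: even sum, total = (-1)+3 = 2
k=2,n=1: odd sum, total = 2-1 = 1
k=2,n=2: even sum, total = 1+4 = 5
k=2,n=3: odd sum, total = 5-3 = 2
k=2,n=4: even sum, total = 2+8 = 10
k=3,n=1: even sum, total = 10+3 = 13
k=3,n=2: odd sum, total = 13-2 = 11
k=3,n=3: even sum, total = 11+9 = 20
k=3,n=4: odd sum, total = 20-4 = 16
k=3,n=5: even sum, total = 16+15 = 31
k=4,n=1: odd sum, total = 31-1 = 30
k=4,n=2: even sum, total = 30+8 = 38
k=4,n=3: odd sum, total = 38-3 = 35
k=4,n=4: even sum, total = 35+16 = 51
k=4,n=5: odd sum, total = 51-5 = 46
k=4,n=6: even sum, total = 46+24 = 70
k=5,n=1: even sum, total = 70+5 = 75
k=5,n=2: odd sum, total = 75-2 = 73
k=5,n=3: even sum, total = 73+15 = 88
k=5,n=4: odd sum, total = 88-4 = 84
k=5,n=5: even sum, total = 84+25 = 109
k=5,n=6: odd sum, total = 109-6 = 103
k=5,n=7: even sum, total = 103+35 = 138

138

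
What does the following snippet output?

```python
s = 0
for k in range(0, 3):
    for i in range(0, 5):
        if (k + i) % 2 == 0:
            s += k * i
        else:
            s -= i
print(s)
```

2

k=0,i=0: even sum, s = 0+0 = 0
k=0,i=1: odd sum, s = 0-1 = -1
k=0,i=2: even sum, s = (-1)+0 = -1
k=0,i=3: odd sum, s = (-1)-3 = -4
k=0,i=4: even sum, s = (-4)+0 = -4
k=1,i=0: odd sum, s = (-4)-0 = -4
k=1,i=1: even sum, s = (-4)+1 = -3
k=1,i=2: odd sum, s = (-3)-2 = -5
k=1,i=3: even sum, s = (-5)+3 = -2
k=1,i=4: odd sum, s = (-2)-4 = -6
k=2,i=0: even sum, s = (-6)+0 = -6
k=2,i=1: odd sum, s = (-6)-1 = -7
k=2,i=2: even sum, s = (-7)+4 = -3
k=2,i=3: odd sum, s = (-3)-3 = -6
k=2,i=4: even sum, s = (-6)+8 = 2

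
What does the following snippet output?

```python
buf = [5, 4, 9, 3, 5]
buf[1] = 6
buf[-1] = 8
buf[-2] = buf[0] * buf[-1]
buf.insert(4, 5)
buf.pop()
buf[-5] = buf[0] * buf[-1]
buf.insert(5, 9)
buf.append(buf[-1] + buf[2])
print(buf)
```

[25, 6, 9, 40, 5, 9, 18]

buf[1] = 6 → [5, 6, 9, 3, 5]
buf[-1] = 8 → [5, 6, 9, 3, 8]
buf[-2] = buf[0]*buf[-1] = 5*8 = 40 → [5, 6, 9, 40, 8]
insert 5 at 4 → [5, 6, 9, 40, 5, 8]
pop() removes 8 → [5, 6, 9, 40, 5]
buf[-5] = buf[0]*buf[-1] = 5*5 = 25 → [25, 6, 9, 40, 5]
insert 9 at 5 → [25, 6, 9, 40, 5, 9]
append buf[-1]+buf[2] = 9+9 = 18 → [25, 6, 9, 40, 5, 9, 18]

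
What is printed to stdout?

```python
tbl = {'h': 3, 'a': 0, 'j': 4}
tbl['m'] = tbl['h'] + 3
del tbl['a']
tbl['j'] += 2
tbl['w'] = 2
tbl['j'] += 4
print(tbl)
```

{'h': 3, 'j': 10, 'm': 6, 'w': 2}

tbl['m'] = tbl['h']+3 = 6 → {'h': 3, 'a': 0, 'j': 4, 'm': 6}
del 'a' → {'h': 3, 'j': 4, 'm': 6}
tbl['j'] = 4+2 = 6 → {'h': 3, 'j': 6, 'm': 6}
tbl['w'] = 2 → {'h': 3, 'j': 6, 'm': 6, 'w': 2}
tbl['j'] = 6+4 = 10 → {'h': 3, 'j': 10, 'm': 6, 'w': 2}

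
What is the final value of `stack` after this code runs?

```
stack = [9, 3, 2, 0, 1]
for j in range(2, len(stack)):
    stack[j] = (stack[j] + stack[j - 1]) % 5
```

j=2: stack[2] = (2+3)%5 = 0 → [9, 3, 0, 0, 1]
j=3: stack[3] = (0+0)%5 = 0 → [9, 3, 0, 0, 1]
j=4: stack[4] = (1+0)%5 = 1 → [9, 3, 0, 0, 1]

[9, 3, 0, 0, 1]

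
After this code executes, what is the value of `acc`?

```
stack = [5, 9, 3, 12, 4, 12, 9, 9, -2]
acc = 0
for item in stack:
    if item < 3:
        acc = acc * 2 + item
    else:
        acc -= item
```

item=5: not <3, acc = 0-5 = -5
item=9: not <3, acc = (-5)-9 = -14
item=3: not <3, acc = (-14)-3 = -17
item=12: not <3, acc = (-17)-12 = -29
item=4: not <3, acc = (-29)-4 = -33
item=12: not <3, acc = (-33)-12 = -45
item=9: not <3, acc = (-45)-9 = -54
item=9: not <3, acc = (-54)-9 = -63
item=-2: <3, acc = (-63)*2+(-2) = -128

-128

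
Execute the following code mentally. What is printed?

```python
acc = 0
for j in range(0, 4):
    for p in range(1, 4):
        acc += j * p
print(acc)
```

j=0,p=1: acc = 0+0 = 0
j=0,p=2: acc = 0+0 = 0
j=0,p=3: acc = 0+0 = 0
j=1,p=1: acc = 0+1 = 1
j=1,p=2: acc = 1+2 = 3
j=1,p=3: acc = 3+3 = 6
j=2,p=1: acc = 6+2 = 8
j=2,p=2: acc = 8+4 = 12
j=2,p=3: acc = 12+6 = 18
j=3,p=1: acc = 18+3 = 21
j=3,p=2: acc = 21+6 = 27
j=3,p=3: acc = 27+9 = 36

36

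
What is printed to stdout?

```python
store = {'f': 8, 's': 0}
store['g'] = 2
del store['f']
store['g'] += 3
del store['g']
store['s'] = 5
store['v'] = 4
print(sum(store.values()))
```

store['g'] = 2 → {'f': 8, 's': 0, 'g': 2}
del 'f' → {'s': 0, 'g': 2}
store['g'] = 2+3 = 5 → {'s': 0, 'g': 5}
del 'g' → {'s': 0}
store['s'] = 5 → {'s': 5}
store['v'] = 4 → {'s': 5, 'v': 4}
sum of values = 9

9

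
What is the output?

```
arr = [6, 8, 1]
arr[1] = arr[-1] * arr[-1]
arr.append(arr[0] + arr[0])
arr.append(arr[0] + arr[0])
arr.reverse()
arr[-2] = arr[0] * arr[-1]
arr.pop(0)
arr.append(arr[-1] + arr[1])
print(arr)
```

[12, 1, 72, 6, 7]

arr[1] = arr[-1]*arr[-1] = 1*1 = 1 → [6, 1, 1]
append arr[0]+arr[0] = 6+6 = 12 → [6, 1, 1, 12]
append arr[0]+arr[0] = 6+6 = 12 → [6, 1, 1, 12, 12]
reverse → [12, 12, 1, 1, 6]
arr[-2] = arr[0]*arr[-1] = 12*6 = 72 → [12, 12, 1, 72, 6]
pop(0) removes 12 → [12, 1, 72, 6]
append arr[-1]+arr[1] = 6+1 = 7 → [12, 1, 72, 6, 7]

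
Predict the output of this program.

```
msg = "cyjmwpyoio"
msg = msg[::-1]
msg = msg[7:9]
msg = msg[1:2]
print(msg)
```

reverse → 'oioypwmjyc'
slice [7:9] → 'jy'
slice [1:2] → 'y'

y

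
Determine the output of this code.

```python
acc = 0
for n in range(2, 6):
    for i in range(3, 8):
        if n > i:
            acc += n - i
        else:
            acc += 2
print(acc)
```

n=2,i=3: not 2>3, acc = 0+2 = 2
n=2,i=4: not 2>4, acc = 2+2 = 4
n=2,i=5: not 2>5, acc = 4+2 = 6
n=2,i=6: not 2>6, acc = 6+2 = 8
n=2,i=7: not 2>7, acc = 8+2 = 10
n=3,i=3: not 3>3, acc = 10+2 = 12
n=3,i=4: not 3>4, acc = 12+2 = 14
n=3,i=5: not 3>5, acc = 14+2 = 16
n=3,i=6: not 3>6, acc = 16+2 = 18
n=3,i=7: not 3>7, acc = 18+2 = 20
n=4,i=3: 4>3, acc = 20+1 = 21
n=4,i=4: not 4>4, acc = 21+2 = 23
n=4,i=5: not 4>5, acc = 23+2 = 25
n=4,i=6: not 4>6, acc = 25+2 = 27
n=4,i=7: not 4>7, acc = 27+2 = 29
n=5,i=3: 5>3, acc = 29+2 = 31
n=5,i=4: 5>4, acc = 31+1 = 32
n=5,i=5: not 5>5, acc = 32+2 = 34
n=5,i=6: not 5>6, acc = 34+2 = 36
n=5,i=7: not 5>7, acc = 36+2 = 38

38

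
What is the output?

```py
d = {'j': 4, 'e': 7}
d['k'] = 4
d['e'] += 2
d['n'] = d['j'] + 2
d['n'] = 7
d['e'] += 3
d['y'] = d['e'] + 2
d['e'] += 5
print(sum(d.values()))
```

46

d['k'] = 4 → {'j': 4, 'e': 7, 'k': 4}
d['e'] = 7+2 = 9 → {'j': 4, 'e': 9, 'k': 4}
d['n'] = d['j']+2 = 6 → {'j': 4, 'e': 9, 'k': 4, 'n': 6}
d['n'] = 7 → {'j': 4, 'e': 9, 'k': 4, 'n': 7}
d['e'] = 9+3 = 12 → {'j': 4, 'e': 12, 'k': 4, 'n': 7}
d['y'] = d['e']+2 = 14 → {'j': 4, 'e': 12, 'k': 4, 'n': 7, 'y': 14}
d['e'] = 12+5 = 17 → {'j': 4, 'e': 17, 'k': 4, 'n': 7, 'y': 14}
sum of values = 46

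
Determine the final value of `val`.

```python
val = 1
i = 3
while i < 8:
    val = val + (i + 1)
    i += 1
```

31

i=3: val = 1+4 = 5
i=4: val = 5+5 = 10
i=5: val = 10+6 = 16
i=6: val = 16+7 = 23
i=7: val = 23+8 = 31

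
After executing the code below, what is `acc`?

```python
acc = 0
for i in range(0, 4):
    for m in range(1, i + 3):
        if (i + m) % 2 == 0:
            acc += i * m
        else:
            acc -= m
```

30

i=0,m=1: odd sum, acc = 0-1 = -1
i=0,m=2: even sum, acc = (-1)+0 = -1
i=1,m=1: even sum, acc = (-1)+1 = 0
i=1,m=2: odd sum, acc = 0-2 = -2
i=1,m=3: even sum, acc = (-2)+3 = 1
i=2,m=1: odd sum, acc = 1-1 = 0
i=2,m=2: even sum, acc = 0+4 = 4
i=2,m=3: odd sum, acc = 4-3 = 1
i=2,m=4: even sum, acc = 1+8 = 9
i=3,m=1: even sum, acc = 9+3 = 12
i=3,m=2: odd sum, acc = 12-2 = 10
i=3,m=3: even sum, acc = 10+9 = 19
i=3,m=4: odd sum, acc = 19-4 = 15
i=3,m=5: even sum, acc = 15+15 = 30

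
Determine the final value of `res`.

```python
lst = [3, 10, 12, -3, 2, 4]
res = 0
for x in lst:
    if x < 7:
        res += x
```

x=3: <7, res = 0+3 = 3
x=10: not <7
x=12: not <7
x=-3: <7, res = 3+(-3) = 0
x=2: <7, res = 0+2 = 2
x=4: <7, res = 2+4 = 6

6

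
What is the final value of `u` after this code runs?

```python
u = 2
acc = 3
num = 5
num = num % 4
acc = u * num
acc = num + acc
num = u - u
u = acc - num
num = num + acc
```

num = 5%4 = 1
acc = 2*1 = 2
acc = 1+2 = 3
num = 2-2 = 0
u = 3-0 = 3
num = 0+3 = 3

3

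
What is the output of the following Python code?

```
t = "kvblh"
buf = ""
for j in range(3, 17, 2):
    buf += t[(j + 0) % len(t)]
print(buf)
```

lkbhvlk

j=3: add t[3]='l' → 'l'
j=5: add t[0]='k' → 'lk'
j=7: add t[2]='b' → 'lkb'
j=9: add t[4]='h' → 'lkbh'
j=11: add t[1]='v' → 'lkbhv'
j=13: add t[3]='l' → 'lkbhvl'
j=15: add t[0]='k' → 'lkbhvlk'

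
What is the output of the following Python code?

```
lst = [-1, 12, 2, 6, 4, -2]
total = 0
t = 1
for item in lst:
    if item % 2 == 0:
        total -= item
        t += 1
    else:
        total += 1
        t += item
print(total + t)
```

-16

item=-1: not even, total = 0+1 = 1; t=0
item=12: even, total = 1-12 = -11; t=1
item=2: even, total = (-11)-2 = -13; t=2
item=6: even, total = (-13)-6 = -19; t=3
item=4: even, total = (-19)-4 = -23; t=4
item=-2: even, total = (-23)-(-2) = -21; t=5
total+t = (-21)+5 = -16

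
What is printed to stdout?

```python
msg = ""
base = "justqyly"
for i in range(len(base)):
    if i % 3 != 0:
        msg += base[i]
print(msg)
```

usqyy

i=0: skip
i=1: add 'u' → 'u'
i=2: add 's' → 'us'
i=3: skip
i=4: add 'q' → 'usq'
i=5: add 'y' → 'usqy'
i=6: skip
i=7: add 'y' → 'usqyy'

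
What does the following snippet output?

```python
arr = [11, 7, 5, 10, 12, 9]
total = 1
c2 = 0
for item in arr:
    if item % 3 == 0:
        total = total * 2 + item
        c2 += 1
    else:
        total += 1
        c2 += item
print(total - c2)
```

item=11: not %3==0, total = 1+1 = 2; c2=11
item=7: not %3==0, total = 2+1 = 3; c2=18
item=5: not %3==0, total = 3+1 = 4; c2=23
item=10: not %3==0, total = 4+1 = 5; c2=33
item=12: %3==0, total = 5*2+12 = 22; c2=34
item=9: %3==0, total = 22*2+9 = 53; c2=35
total-c2 = 53-35 = 18

18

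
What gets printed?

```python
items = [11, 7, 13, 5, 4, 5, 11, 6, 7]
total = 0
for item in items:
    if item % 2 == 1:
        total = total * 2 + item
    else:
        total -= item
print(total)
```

1181

item=11: odd, total = 0*2+11 = 11
item=7: odd, total = 11*2+7 = 29
item=13: odd, total = 29*2+13 = 71
item=5: odd, total = 71*2+5 = 147
item=4: not odd, total = 147-4 = 143
item=5: odd, total = 143*2+5 = 291
item=11: odd, total = 291*2+11 = 593
item=6: not odd, total = 593-6 = 587
item=7: odd, total = 587*2+7 = 1181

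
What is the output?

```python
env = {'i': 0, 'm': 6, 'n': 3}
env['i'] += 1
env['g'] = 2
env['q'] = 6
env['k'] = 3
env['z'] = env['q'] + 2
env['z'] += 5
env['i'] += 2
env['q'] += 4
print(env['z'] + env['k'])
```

16

env['i'] = 0+1 = 1 → {'i': 1, 'm': 6, 'n': 3}
env['g'] = 2 → {'i': 1, 'm': 6, 'n': 3, 'g': 2}
env['q'] = 6 → {'i': 1, 'm': 6, 'n': 3, 'g': 2, 'q': 6}
env['k'] = 3 → {'i': 1, 'm': 6, 'n': 3, 'g': 2, 'q': 6, 'k': 3}
env['z'] = env['q']+2 = 8 → {'i': 1, 'm': 6, 'n': 3, 'g': 2, 'q': 6, 'k': 3, 'z': 8}
env['z'] = 8+5 = 13 → {'i': 1, 'm': 6, 'n': 3, 'g': 2, 'q': 6, 'k': 3, 'z': 13}
env['i'] = 1+2 = 3 → {'i': 3, 'm': 6, 'n': 3, 'g': 2, 'q': 6, 'k': 3, 'z': 13}
env['q'] = 6+4 = 10 → {'i': 3, 'm': 6, 'n': 3, 'g': 2, 'q': 10, 'k': 3, 'z': 13}
env['z']+env['k'] = 13+3 = 16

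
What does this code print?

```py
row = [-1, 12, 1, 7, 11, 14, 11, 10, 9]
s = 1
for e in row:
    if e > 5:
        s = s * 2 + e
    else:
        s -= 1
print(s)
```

e=-1: not >5, s = 1-1 = 0
e=12: >5, s = 0*2+12 = 12
e=1: not >5, s = 12-1 = 11
e=7: >5, s = 11*2+7 = 29
e=11: >5, s = 29*2+11 = 69
e=14: >5, s = 69*2+14 = 152
e=11: >5, s = 152*2+11 = 315
e=10: >5, s = 315*2+10 = 640
e=9: >5, s = 640*2+9 = 1289

1289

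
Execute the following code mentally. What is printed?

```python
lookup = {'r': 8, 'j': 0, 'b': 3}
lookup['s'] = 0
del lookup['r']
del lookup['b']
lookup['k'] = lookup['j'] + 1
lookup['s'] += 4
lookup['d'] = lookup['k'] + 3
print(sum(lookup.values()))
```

9

lookup['s'] = 0 → {'r': 8, 'j': 0, 'b': 3, 's': 0}
del 'r' → {'j': 0, 'b': 3, 's': 0}
del 'b' → {'j': 0, 's': 0}
lookup['k'] = lookup['j']+1 = 1 → {'j': 0, 's': 0, 'k': 1}
lookup['s'] = 0+4 = 4 → {'j': 0, 's': 4, 'k': 1}
lookup['d'] = lookup['k']+3 = 4 → {'j': 0, 's': 4, 'k': 1, 'd': 4}
sum of values = 9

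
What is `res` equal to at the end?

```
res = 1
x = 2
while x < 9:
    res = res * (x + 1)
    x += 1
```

181440

x=2: res = 1*3 = 3
x=3: res = 3*4 = 12
x=4: res = 12*5 = 60
x=5: res = 60*6 = 360
x=6: res = 360*7 = 2520
x=7: res = 2520*8 = 20160
x=8: res = 20160*9 = 181440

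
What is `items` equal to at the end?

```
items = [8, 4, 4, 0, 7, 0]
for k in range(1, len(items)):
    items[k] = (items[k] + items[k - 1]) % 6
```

k=1: items[1] = (4+8)%6 = 0 → [8, 0, 4, 0, 7, 0]
k=2: items[2] = (4+0)%6 = 4 → [8, 0, 4, 0, 7, 0]
k=3: items[3] = (0+4)%6 = 4 → [8, 0, 4, 4, 7, 0]
k=4: items[4] = (7+4)%6 = 5 → [8, 0, 4, 4, 5, 0]
k=5: items[5] = (0+5)%6 = 5 → [8, 0, 4, 4, 5, 5]

[8, 0, 4, 4, 5, 5]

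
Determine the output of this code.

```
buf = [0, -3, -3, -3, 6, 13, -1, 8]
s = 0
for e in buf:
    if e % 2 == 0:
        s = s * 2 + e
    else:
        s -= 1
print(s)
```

4

e=0: even, s = 0*2+0 = 0
e=-3: not even, s = 0-1 = -1
e=-3: not even, s = (-1)-1 = -2
e=-3: not even, s = (-2)-1 = -3
e=6: even, s = (-3)*2+6 = 0
e=13: not even, s = 0-1 = -1
e=-1: not even, s = (-1)-1 = -2
e=8: even, s = (-2)*2+8 = 4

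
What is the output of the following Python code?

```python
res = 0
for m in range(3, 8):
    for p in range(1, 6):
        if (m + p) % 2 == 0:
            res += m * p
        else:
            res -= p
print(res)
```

m=3,p=1: even sum, res = 0+3 = 3
m=3,p=2: odd sum, res = 3-2 = 1
m=3,p=3: even sum, res = 1+9 = 10
m=3,p=4: odd sum, res = 10-4 = 6
m=3,p=5: even sum, res = 6+15 = 21
m=4,p=1: odd sum, res = 21-1 = 20
m=4,p=2: even sum, res = 20+8 = 28
m=4,p=3: odd sum, res = 28-3 = 25
m=4,p=4: even sum, res = 25+16 = 41
m=4,p=5: odd sum, res = 41-5 = 36
m=5,p=1: even sum, res = 36+5 = 41
m=5,p=2: odd sum, res = 41-2 = 39
m=5,p=3: even sum, res = 39+15 = 54
m=5,p=4: odd sum, res = 54-4 = 50
m=5,p=5: even sum, res = 50+25 = 75
m=6,p=1: odd sum, res = 75-1 = 74
m=6,p=2: even sum, res = 74+12 = 86
m=6,p=3: odd sum, res = 86-3 = 83
m=6,p=4: even sum, res = 83+24 = 107
m=6,p=5: odd sum, res = 107-5 = 102
m=7,p=1: even sum, res = 102+7 = 109
m=7,p=2: odd sum, res = 109-2 = 107
m=7,p=3: even sum, res = 107+21 = 128
m=7,p=4: odd sum, res = 128-4 = 124
m=7,p=5: even sum, res = 124+35 = 159

159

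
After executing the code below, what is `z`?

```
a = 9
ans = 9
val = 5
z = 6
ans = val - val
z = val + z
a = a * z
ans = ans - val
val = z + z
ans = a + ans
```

11

ans = 5-5 = 0
z = 5+6 = 11
a = 9*11 = 99
ans = 0-5 = -5
val = 11+11 = 22
ans = 99+(-5) = 94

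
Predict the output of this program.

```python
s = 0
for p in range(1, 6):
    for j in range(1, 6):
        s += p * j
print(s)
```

225

p=1,j=1: s = 0+1 = 1
p=1,j=2: s = 1+2 = 3
p=1,j=3: s = 3+3 = 6
p=1,j=4: s = 6+4 = 10
p=1,j=5: s = 10+5 = 15
p=2,j=1: s = 15+2 = 17
p=2,j=2: s = 17+4 = 21
p=2,j=3: s = 21+6 = 27
p=2,j=4: s = 27+8 = 35
p=2,j=5: s = 35+10 = 45
p=3,j=1: s = 45+3 = 48
p=3,j=2: s = 48+6 = 54
p=3,j=3: s = 54+9 = 63
p=3,j=4: s = 63+12 = 75
p=3,j=5: s = 75+15 = 90
p=4,j=1: s = 90+4 = 94
p=4,j=2: s = 94+8 = 102
p=4,j=3: s = 102+12 = 114
p=4,j=4: s = 114+16 = 130
p=4,j=5: s = 130+20 = 150
p=5,j=1: s = 150+5 = 155
p=5,j=2: s = 155+10 = 165
p=5,j=3: s = 165+15 = 180
p=5,j=4: s = 180+20 = 200
p=5,j=5: s = 200+25 = 225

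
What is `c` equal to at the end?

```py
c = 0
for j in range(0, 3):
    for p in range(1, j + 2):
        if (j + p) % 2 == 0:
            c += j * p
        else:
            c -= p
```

-2

j=0,p=1: odd sum, c = 0-1 = -1
j=1,p=1: even sum, c = (-1)+1 = 0
j=1,p=2: odd sum, c = 0-2 = -2
j=2,p=1: odd sum, c = (-2)-1 = -3
j=2,p=2: even sum, c = (-3)+4 = 1
j=2,p=3: odd sum, c = 1-3 = -2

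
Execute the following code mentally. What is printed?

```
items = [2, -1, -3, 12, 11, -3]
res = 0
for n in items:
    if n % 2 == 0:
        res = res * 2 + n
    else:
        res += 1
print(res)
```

n=2: even, res = 0*2+2 = 2
n=-1: not even, res = 2+1 = 3
n=-3: not even, res = 3+1 = 4
n=12: even, res = 4*2+12 = 20
n=11: not even, res = 20+1 = 21
n=-3: not even, res = 21+1 = 22

22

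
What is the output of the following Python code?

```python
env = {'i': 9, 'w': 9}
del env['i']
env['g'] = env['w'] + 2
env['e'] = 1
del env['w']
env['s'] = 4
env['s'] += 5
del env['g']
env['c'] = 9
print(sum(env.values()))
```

del 'i' → {'w': 9}
env['g'] = env['w']+2 = 11 → {'w': 9, 'g': 11}
env['e'] = 1 → {'w': 9, 'g': 11, 'e': 1}
del 'w' → {'g': 11, 'e': 1}
env['s'] = 4 → {'g': 11, 'e': 1, 's': 4}
env['s'] = 4+5 = 9 → {'g': 11, 'e': 1, 's': 9}
del 'g' → {'e': 1, 's': 9}
env['c'] = 9 → {'e': 1, 's': 9, 'c': 9}
sum of values = 19

19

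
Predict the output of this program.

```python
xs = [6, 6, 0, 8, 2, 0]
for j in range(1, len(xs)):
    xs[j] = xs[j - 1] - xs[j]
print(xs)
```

j=1: xs[1] = 6-6 = 0 → [6, 0, 0, 8, 2, 0]
j=2: xs[2] = 0-0 = 0 → [6, 0, 0, 8, 2, 0]
j=3: xs[3] = 0-8 = -8 → [6, 0, 0, -8, 2, 0]
j=4: xs[4] = (-8)-2 = -10 → [6, 0, 0, -8, -10, 0]
j=5: xs[5] = (-10)-0 = -10 → [6, 0, 0, -8, -10, -10]

[6, 0, 0, -8, -10, -10]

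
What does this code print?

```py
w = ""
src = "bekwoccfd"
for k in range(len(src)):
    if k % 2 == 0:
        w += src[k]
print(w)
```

bkocd

k=0: add 'b' → 'b'
k=1: skip
k=2: add 'k' → 'bk'
k=3: skip
k=4: add 'o' → 'bko'
k=5: skip
k=6: add 'c' → 'bkoc'
k=7: skip
k=8: add 'd' → 'bkocd'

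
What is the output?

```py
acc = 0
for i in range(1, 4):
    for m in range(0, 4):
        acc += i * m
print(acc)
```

36

i=1,m=0: acc = 0+0 = 0
i=1,m=1: acc = 0+1 = 1
i=1,m=2: acc = 1+2 = 3
i=1,m=3: acc = 3+3 = 6
i=2,m=0: acc = 6+0 = 6
i=2,m=1: acc = 6+2 = 8
i=2,m=2: acc = 8+4 = 12
i=2,m=3: acc = 12+6 = 18
i=3,m=0: acc = 18+0 = 18
i=3,m=1: acc = 18+3 = 21
i=3,m=2: acc = 21+6 = 27
i=3,m=3: acc = 27+9 = 36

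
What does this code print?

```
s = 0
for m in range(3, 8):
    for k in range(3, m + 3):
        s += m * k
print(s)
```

m=3,k=3: s = 0+9 = 9
m=3,k=4: s = 9+12 = 21
m=3,k=5: s = 21+15 = 36
m=4,k=3: s = 36+12 = 48
m=4,k=4: s = 48+16 = 64
m=4,k=5: s = 64+20 = 84
m=4,k=6: s = 84+24 = 108
m=5,k=3: s = 108+15 = 123
m=5,k=4: s = 123+20 = 143
m=5,k=5: s = 143+25 = 168
m=5,k=6: s = 168+30 = 198
m=5,k=7: s = 198+35 = 233
m=6,k=3: s = 233+18 = 251
m=6,k=4: s = 251+24 = 275
m=6,k=5: s = 275+30 = 305
m=6,k=6: s = 305+36 = 341
m=6,k=7: s = 341+42 = 383
m=6,k=8: s = 383+48 = 431
m=7,k=3: s = 431+21 = 452
m=7,k=4: s = 452+28 = 480
m=7,k=5: s = 480+35 = 515
m=7,k=6: s = 515+42 = 557
m=7,k=7: s = 557+49 = 606
m=7,k=8: s = 606+56 = 662
m=7,k=9: s = 662+63 = 725

725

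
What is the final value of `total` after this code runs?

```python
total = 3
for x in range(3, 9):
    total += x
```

36

x=3: total = 3+3 = 6
x=4: total = 6+4 = 10
x=5: total = 10+5 = 15
x=6: total = 15+6 = 21
x=7: total = 21+7 = 28
x=8: total = 28+8 = 36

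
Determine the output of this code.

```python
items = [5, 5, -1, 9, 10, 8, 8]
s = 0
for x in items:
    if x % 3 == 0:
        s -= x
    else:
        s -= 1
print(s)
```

-15

x=5: not %3==0, s = 0-1 = -1
x=5: not %3==0, s = (-1)-1 = -2
x=-1: not %3==0, s = (-2)-1 = -3
x=9: %3==0, s = (-3)-9 = -12
x=10: not %3==0, s = (-12)-1 = -13
x=8: not %3==0, s = (-13)-1 = -14
x=8: not %3==0, s = (-14)-1 = -15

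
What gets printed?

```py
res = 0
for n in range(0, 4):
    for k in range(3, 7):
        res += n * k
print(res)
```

108

n=0,k=3: res = 0+0 = 0
n=0,k=4: res = 0+0 = 0
n=0,k=5: res = 0+0 = 0
n=0,k=6: res = 0+0 = 0
n=1,k=3: res = 0+3 = 3
n=1,k=4: res = 3+4 = 7
n=1,k=5: res = 7+5 = 12
n=1,k=6: res = 12+6 = 18
n=2,k=3: res = 18+6 = 24
n=2,k=4: res = 24+8 = 32
n=2,k=5: res = 32+10 = 42
n=2,k=6: res = 42+12 = 54
n=3,k=3: res = 54+9 = 63
n=3,k=4: res = 63+12 = 75
n=3,k=5: res = 75+15 = 90
n=3,k=6: res = 90+18 = 108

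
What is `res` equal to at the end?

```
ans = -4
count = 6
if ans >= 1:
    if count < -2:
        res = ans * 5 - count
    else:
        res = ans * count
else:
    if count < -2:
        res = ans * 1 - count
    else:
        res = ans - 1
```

-5

ans=-4, count=6
ans >= 1 is False; count < -2 is False
→ res = ans - 1 = -5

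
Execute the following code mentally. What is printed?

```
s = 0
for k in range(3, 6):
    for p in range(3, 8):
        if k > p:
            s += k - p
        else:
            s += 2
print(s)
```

28

k=3,p=3: not 3>3, s = 0+2 = 2
k=3,p=4: not 3>4, s = 2+2 = 4
k=3,p=5: not 3>5, s = 4+2 = 6
k=3,p=6: not 3>6, s = 6+2 = 8
k=3,p=7: not 3>7, s = 8+2 = 10
k=4,p=3: 4>3, s = 10+1 = 11
k=4,p=4: not 4>4, s = 11+2 = 13
k=4,p=5: not 4>5, s = 13+2 = 15
k=4,p=6: not 4>6, s = 15+2 = 17
k=4,p=7: not 4>7, s = 17+2 = 19
k=5,p=3: 5>3, s = 19+2 = 21
k=5,p=4: 5>4, s = 21+1 = 22
k=5,p=5: not 5>5, s = 22+2 = 24
k=5,p=6: not 5>6, s = 24+2 = 26
k=5,p=7: not 5>7, s = 26+2 = 28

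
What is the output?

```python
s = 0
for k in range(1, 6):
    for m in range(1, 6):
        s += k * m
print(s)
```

k=1,m=1: s = 0+1 = 1
k=1,m=2: s = 1+2 = 3
k=1,m=3: s = 3+3 = 6
k=1,m=4: s = 6+4 = 10
k=1,m=5: s = 10+5 = 15
k=2,m=1: s = 15+2 = 17
k=2,m=2: s = 17+4 = 21
k=2,m=3: s = 21+6 = 27
k=2,m=4: s = 27+8 = 35
k=2,m=5: s = 35+10 = 45
k=3,m=1: s = 45+3 = 48
k=3,m=2: s = 48+6 = 54
k=3,m=3: s = 54+9 = 63
k=3,m=4: s = 63+12 = 75
k=3,m=5: s = 75+15 = 90
k=4,m=1: s = 90+4 = 94
k=4,m=2: s = 94+8 = 102
k=4,m=3: s = 102+12 = 114
k=4,m=4: s = 114+16 = 130
k=4,m=5: s = 130+20 = 150
k=5,m=1: s = 150+5 = 155
k=5,m=2: s = 155+10 = 165
k=5,m=3: s = 165+15 = 180
k=5,m=4: s = 180+20 = 200
k=5,m=5: s = 200+25 = 225

225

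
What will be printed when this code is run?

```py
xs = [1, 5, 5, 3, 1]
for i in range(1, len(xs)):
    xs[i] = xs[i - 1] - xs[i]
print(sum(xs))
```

i=1: xs[1] = 1-5 = -4 → [1, -4, 5, 3, 1]
i=2: xs[2] = (-4)-5 = -9 → [1, -4, -9, 3, 1]
i=3: xs[3] = (-9)-3 = -12 → [1, -4, -9, -12, 1]
i=4: xs[4] = (-12)-1 = -13 → [1, -4, -9, -12, -13]
sum = -37

-37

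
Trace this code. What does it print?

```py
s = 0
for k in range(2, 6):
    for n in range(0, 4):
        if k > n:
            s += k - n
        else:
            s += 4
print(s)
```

45

k=2,n=0: 2>0, s = 0+2 = 2
k=2,n=1: 2>1, s = 2+1 = 3
k=2,n=2: not 2>2, s = 3+4 = 7
k=2,n=3: not 2>3, s = 7+4 = 11
k=3,n=0: 3>0, s = 11+3 = 14
k=3,n=1: 3>1, s = 14+2 = 16
k=3,n=2: 3>2, s = 16+1 = 17
k=3,n=3: not 3>3, s = 17+4 = 21
k=4,n=0: 4>0, s = 21+4 = 25
k=4,n=1: 4>1, s = 25+3 = 28
k=4,n=2: 4>2, s = 28+2 = 30
k=4,n=3: 4>3, s = 30+1 = 31
k=5,n=0: 5>0, s = 31+5 = 36
k=5,n=1: 5>1, s = 36+4 = 40
k=5,n=2: 5>2, s = 40+3 = 43
k=5,n=3: 5>3, s = 43+2 = 45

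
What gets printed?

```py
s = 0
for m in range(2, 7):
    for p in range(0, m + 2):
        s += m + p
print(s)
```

m=2,p=0: s = 0+2 = 2
m=2,p=1: s = 2+3 = 5
m=2,p=2: s = 5+4 = 9
m=2,p=3: s = 9+5 = 14
m=3,p=0: s = 14+3 = 17
m=3,p=1: s = 17+4 = 21
m=3,p=2: s = 21+5 = 26
m=3,p=3: s = 26+6 = 32
m=3,p=4: s = 32+7 = 39
m=4,p=0: s = 39+4 = 43
m=4,p=1: s = 43+5 = 48
m=4,p=2: s = 48+6 = 54
m=4,p=3: s = 54+7 = 61
m=4,p=4: s = 61+8 = 69
m=4,p=5: s = 69+9 = 78
m=5,p=0: s = 78+5 = 83
m=5,p=1: s = 83+6 = 89
m=5,p=2: s = 89+7 = 96
m=5,p=3: s = 96+8 = 104
m=5,p=4: s = 104+9 = 113
m=5,p=5: s = 113+10 = 123
m=5,p=6: s = 123+11 = 134
m=6,p=0: s = 134+6 = 140
m=6,p=1: s = 140+7 = 147
m=6,p=2: s = 147+8 = 155
m=6,p=3: s = 155+9 = 164
m=6,p=4: s = 164+10 = 174
m=6,p=5: s = 174+11 = 185
m=6,p=6: s = 185+12 = 197
m=6,p=7: s = 197+13 = 210

210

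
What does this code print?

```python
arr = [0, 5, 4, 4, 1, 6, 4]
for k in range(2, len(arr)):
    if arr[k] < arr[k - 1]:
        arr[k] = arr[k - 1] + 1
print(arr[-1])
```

10

k=2: 4<5, arr[2] = 5+1 = 6 → [0, 5, 6, 4, 1, 6, 4]
k=3: 4<6, arr[3] = 6+1 = 7 → [0, 5, 6, 7, 1, 6, 4]
k=4: 1<7, arr[4] = 7+1 = 8 → [0, 5, 6, 7, 8, 6, 4]
k=5: 6<8, arr[5] = 8+1 = 9 → [0, 5, 6, 7, 8, 9, 4]
k=6: 4<9, arr[6] = 9+1 = 10 → [0, 5, 6, 7, 8, 9, 10]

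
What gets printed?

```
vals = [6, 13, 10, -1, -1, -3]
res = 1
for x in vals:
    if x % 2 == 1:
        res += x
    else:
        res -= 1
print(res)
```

7

x=6: not odd, res = 1-1 = 0
x=13: odd, res = 0+13 = 13
x=10: not odd, res = 13-1 = 12
x=-1: odd, res = 12+(-1) = 11
x=-1: odd, res = 11+(-1) = 10
x=-3: odd, res = 10+(-3) = 7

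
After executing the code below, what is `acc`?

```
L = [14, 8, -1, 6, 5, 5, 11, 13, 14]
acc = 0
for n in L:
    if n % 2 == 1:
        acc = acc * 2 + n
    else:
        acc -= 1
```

n=14: not odd, acc = 0-1 = -1
n=8: not odd, acc = (-1)-1 = -2
n=-1: odd, acc = (-2)*2+(-1) = -5
n=6: not odd, acc = (-5)-1 = -6
n=5: odd, acc = (-6)*2+5 = -7
n=5: odd, acc = (-7)*2+5 = -9
n=11: odd, acc = (-9)*2+11 = -7
n=13: odd, acc = (-7)*2+13 = -1
n=14: not odd, acc = (-1)-1 = -2

-2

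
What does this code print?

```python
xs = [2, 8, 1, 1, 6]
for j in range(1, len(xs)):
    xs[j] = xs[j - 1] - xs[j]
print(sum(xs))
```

-33

j=1: xs[1] = 2-8 = -6 → [2, -6, 1, 1, 6]
j=2: xs[2] = (-6)-1 = -7 → [2, -6, -7, 1, 6]
j=3: xs[3] = (-7)-1 = -8 → [2, -6, -7, -8, 6]
j=4: xs[4] = (-8)-6 = -14 → [2, -6, -7, -8, -14]
sum = -33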